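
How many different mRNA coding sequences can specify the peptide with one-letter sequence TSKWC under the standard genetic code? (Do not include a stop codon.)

96

Thr: 4 codons.
Ser: 6 codons.
Lys: 2 codons.
Trp: 1 codon.
Cys: 2 codons.
4 × 6 × 2 × 1 × 2 = 96.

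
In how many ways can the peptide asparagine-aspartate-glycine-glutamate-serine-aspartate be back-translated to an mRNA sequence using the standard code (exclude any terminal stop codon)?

384

Asn: 2 codons.
Asp: 2 codons.
Gly: 4 codons.
Glu: 2 codons.
Ser: 6 codons.
Asp: 2 codons.
2 × 2 × 4 × 2 × 6 × 2 = 384.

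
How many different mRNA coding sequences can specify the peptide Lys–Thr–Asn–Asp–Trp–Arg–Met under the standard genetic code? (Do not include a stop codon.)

Lys: 2 codons.
Thr: 4 codons.
Asn: 2 codons.
Asp: 2 codons.
Trp: 1 codon.
Arg: 6 codons.
Met: 1 codon.
2 × 4 × 2 × 2 × 1 × 6 × 1 = 192.

192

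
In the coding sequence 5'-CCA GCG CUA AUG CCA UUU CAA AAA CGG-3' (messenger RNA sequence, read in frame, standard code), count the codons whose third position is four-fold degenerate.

5

Codon 1 CCA (Pro): third position 4-fold.
Codon 2 GCG (Ala): third position 4-fold.
Codon 3 CUA (Leu): third position 4-fold.
Codon 4 AUG (Met): third position 1-fold.
Codon 5 CCA (Pro): third position 4-fold.
Codon 6 UUU (Phe): third position 2-fold.
Codon 7 CAA (Gln): third position 2-fold.
Codon 8 AAA (Lys): third position 2-fold.
Codon 9 CGG (Arg): third position 4-fold.
Four-fold degenerate third positions: 5.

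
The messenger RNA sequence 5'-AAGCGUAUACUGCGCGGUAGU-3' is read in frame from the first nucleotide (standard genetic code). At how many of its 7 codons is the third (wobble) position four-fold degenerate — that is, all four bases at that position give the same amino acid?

4

Codon 1 AAG (Lys): third position 2-fold.
Codon 2 CGU (Arg): third position 4-fold.
Codon 3 AUA (Ile): third position 3-fold.
Codon 4 CUG (Leu): third position 4-fold.
Codon 5 CGC (Arg): third position 4-fold.
Codon 6 GGU (Gly): third position 4-fold.
Codon 7 AGU (Ser): third position 2-fold.
Four-fold degenerate third positions: 4.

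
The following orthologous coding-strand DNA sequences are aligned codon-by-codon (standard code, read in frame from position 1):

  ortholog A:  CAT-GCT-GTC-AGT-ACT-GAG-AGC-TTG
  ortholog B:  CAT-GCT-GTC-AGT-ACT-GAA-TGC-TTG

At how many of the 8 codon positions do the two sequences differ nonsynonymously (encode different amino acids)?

1

Codon 1: CAT His / CAT His — identical.
Codon 2: GCT Ala / GCT Ala — identical.
Codon 3: GTC Val / GTC Val — identical.
Codon 4: AGT Ser / AGT Ser — identical.
Codon 5: ACT Thr / ACT Thr — identical.
Codon 6: GAG Glu / GAA Glu — synonymous.
Codon 7: AGC Ser / TGC Cys — nonsynonymous.
Codon 8: TTG Leu / TTG Leu — identical.
Nonsynonymous differences: 1.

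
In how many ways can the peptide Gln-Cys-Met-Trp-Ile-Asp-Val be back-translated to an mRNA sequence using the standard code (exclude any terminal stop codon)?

Gln: 2 codons.
Cys: 2 codons.
Met: 1 codon.
Trp: 1 codon.
Ile: 3 codons.
Asp: 2 codons.
Val: 4 codons.
2 × 2 × 1 × 1 × 3 × 2 × 4 = 96.

96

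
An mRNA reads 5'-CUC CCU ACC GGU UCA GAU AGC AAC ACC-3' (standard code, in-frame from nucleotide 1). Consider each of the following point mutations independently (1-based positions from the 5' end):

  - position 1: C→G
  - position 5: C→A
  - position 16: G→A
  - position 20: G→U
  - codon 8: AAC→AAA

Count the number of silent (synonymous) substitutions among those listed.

Codon 1: CUC (Leu) → GUC (Val) — missense.
Codon 2: CCU (Pro) → CAU (His) — missense.
Codon 6: GAU (Asp) → AAU (Asn) — missense.
Codon 7: AGC (Ser) → AUC (Ile) — missense.
Codon 8: AAC (Asn) → AAA (Lys) — missense.
Synonymous: 0 of 5.

0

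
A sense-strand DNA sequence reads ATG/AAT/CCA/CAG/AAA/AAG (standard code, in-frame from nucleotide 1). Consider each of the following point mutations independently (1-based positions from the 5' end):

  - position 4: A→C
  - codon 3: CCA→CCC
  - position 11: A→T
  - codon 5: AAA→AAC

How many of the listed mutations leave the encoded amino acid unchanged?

1

Codon 2: AAT (Asn) → CAT (His) — missense.
Codon 3: CCA (Pro) → CCC (Pro) — synonymous.
Codon 4: CAG (Gln) → CTG (Leu) — missense.
Codon 5: AAA (Lys) → AAC (Asn) — missense.
Synonymous: 1 of 4.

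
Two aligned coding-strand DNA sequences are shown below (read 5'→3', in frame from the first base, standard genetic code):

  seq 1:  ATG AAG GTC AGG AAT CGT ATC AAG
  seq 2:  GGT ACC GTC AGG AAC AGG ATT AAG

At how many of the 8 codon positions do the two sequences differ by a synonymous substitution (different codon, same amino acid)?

3

Codon 1: ATG Met / GGT Gly — nonsynonymous.
Codon 2: AAG Lys / ACC Thr — nonsynonymous.
Codon 3: GTC Val / GTC Val — identical.
Codon 4: AGG Arg / AGG Arg — identical.
Codon 5: AAT Asn / AAC Asn — synonymous.
Codon 6: CGT Arg / AGG Arg — synonymous.
Codon 7: ATC Ile / ATT Ile — synonymous.
Codon 8: AAG Lys / AAG Lys — identical.
Synonymous differences: 3.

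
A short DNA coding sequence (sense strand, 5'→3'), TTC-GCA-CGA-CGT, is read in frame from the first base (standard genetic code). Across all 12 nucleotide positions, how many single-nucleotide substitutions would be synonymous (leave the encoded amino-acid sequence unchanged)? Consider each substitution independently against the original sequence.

Codon 1 (TTC, Phe): 1 synonymous substitution.
Codon 2 (GCA, Ala): 3 synonymous substitutions.
Codon 3 (CGA, Arg): 4 synonymous substitutions.
Codon 4 (CGT, Arg): 3 synonymous substitutions.
Total: 1 + 3 + 4 + 3 = 11.

11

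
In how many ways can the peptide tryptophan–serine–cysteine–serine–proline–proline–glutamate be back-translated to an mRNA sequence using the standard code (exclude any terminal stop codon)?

2304

Trp: 1 codon.
Ser: 6 codons.
Cys: 2 codons.
Ser: 6 codons.
Pro: 4 codons.
Pro: 4 codons.
Glu: 2 codons.
1 × 6 × 2 × 6 × 4 × 4 × 2 = 2304.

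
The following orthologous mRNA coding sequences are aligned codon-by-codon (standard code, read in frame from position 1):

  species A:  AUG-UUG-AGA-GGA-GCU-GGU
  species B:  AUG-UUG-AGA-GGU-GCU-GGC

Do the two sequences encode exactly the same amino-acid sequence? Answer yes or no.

Codon 1: AUG Met / AUG Met — identical.
Codon 2: UUG Leu / UUG Leu — identical.
Codon 3: AGA Arg / AGA Arg — identical.
Codon 4: GGA Gly / GGU Gly — synonymous.
Codon 5: GCU Ala / GCU Ala — identical.
Codon 6: GGU Gly / GGC Gly — synonymous.
Nonsynonymous differences: 0 → same protein.

yes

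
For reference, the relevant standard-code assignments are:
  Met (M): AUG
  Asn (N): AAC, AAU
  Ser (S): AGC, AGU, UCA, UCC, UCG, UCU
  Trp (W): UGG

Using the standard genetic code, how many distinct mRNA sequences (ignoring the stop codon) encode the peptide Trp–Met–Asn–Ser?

Trp: 1 codon.
Met: 1 codon.
Asn: 2 codons.
Ser: 6 codons.
1 × 1 × 2 × 6 = 12.

12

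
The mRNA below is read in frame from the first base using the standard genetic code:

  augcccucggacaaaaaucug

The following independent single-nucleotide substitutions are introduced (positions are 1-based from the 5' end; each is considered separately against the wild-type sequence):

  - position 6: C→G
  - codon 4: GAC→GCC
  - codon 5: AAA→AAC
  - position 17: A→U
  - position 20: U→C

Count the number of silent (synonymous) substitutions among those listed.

1

Codon 2: CCC (Pro) → CCG (Pro) — synonymous.
Codon 4: GAC (Asp) → GCC (Ala) — missense.
Codon 5: AAA (Lys) → AAC (Asn) — missense.
Codon 6: AAU (Asn) → AUU (Ile) — missense.
Codon 7: CUG (Leu) → CCG (Pro) — missense.
Synonymous: 1 of 5.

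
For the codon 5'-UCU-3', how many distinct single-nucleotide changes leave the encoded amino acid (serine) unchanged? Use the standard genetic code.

Position 1: none → 0 synonymous.
Position 2: none → 0 synonymous.
Position 3: UCC, UCA, UCG → 3 synonymous.
Total: 0 + 0 + 3 = 3.

3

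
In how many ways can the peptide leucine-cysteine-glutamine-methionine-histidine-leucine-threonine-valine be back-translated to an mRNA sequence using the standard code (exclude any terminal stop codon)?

4608

Leu: 6 codons.
Cys: 2 codons.
Gln: 2 codons.
Met: 1 codon.
His: 2 codons.
Leu: 6 codons.
Thr: 4 codons.
Val: 4 codons.
6 × 2 × 2 × 1 × 2 × 6 × 4 × 4 = 4608.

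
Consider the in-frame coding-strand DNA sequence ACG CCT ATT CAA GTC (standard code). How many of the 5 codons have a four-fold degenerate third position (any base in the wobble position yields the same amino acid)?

Codon 1 ACG (Thr): third position 4-fold.
Codon 2 CCT (Pro): third position 4-fold.
Codon 3 ATT (Ile): third position 3-fold.
Codon 4 CAA (Gln): third position 2-fold.
Codon 5 GTC (Val): third position 4-fold.
Four-fold degenerate third positions: 3.

3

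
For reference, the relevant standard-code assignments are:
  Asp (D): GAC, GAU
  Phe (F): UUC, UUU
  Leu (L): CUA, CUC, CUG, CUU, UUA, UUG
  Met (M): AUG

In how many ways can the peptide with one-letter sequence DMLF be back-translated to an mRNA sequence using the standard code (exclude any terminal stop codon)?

24

Asp: 2 codons.
Met: 1 codon.
Leu: 6 codons.
Phe: 2 codons.
2 × 1 × 6 × 2 = 24.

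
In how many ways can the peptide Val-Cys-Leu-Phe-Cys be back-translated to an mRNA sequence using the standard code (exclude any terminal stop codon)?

192

Val: 4 codons.
Cys: 2 codons.
Leu: 6 codons.
Phe: 2 codons.
Cys: 2 codons.
4 × 2 × 6 × 2 × 2 = 192.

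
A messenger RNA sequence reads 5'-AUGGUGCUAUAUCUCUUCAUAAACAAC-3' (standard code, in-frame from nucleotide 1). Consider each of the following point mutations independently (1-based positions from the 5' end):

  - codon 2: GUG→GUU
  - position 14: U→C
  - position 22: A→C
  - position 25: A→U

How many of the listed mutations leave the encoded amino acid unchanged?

Codon 2: GUG (Val) → GUU (Val) — synonymous.
Codon 5: CUC (Leu) → CCC (Pro) — missense.
Codon 8: AAC (Asn) → CAC (His) — missense.
Codon 9: AAC (Asn) → UAC (Tyr) — missense.
Synonymous: 1 of 4.

1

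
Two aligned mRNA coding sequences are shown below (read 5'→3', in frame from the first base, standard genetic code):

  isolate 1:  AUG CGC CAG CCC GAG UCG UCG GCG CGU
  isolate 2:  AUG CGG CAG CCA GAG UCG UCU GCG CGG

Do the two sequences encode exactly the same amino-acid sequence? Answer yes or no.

yes

Codon 1: AUG Met / AUG Met — identical.
Codon 2: CGC Arg / CGG Arg — synonymous.
Codon 3: CAG Gln / CAG Gln — identical.
Codon 4: CCC Pro / CCA Pro — synonymous.
Codon 5: GAG Glu / GAG Glu — identical.
Codon 6: UCG Ser / UCG Ser — identical.
Codon 7: UCG Ser / UCU Ser — synonymous.
Codon 8: GCG Ala / GCG Ala — identical.
Codon 9: CGU Arg / CGG Arg — synonymous.
Nonsynonymous differences: 0 → same protein.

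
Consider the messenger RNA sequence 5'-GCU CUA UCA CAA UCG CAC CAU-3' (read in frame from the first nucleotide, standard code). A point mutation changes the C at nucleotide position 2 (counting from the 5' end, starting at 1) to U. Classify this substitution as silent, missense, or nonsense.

missense

Position 2 falls in codon 1: GCU → Ala.
After the substitution the codon is GUU → Val.
Ala ≠ Val, so this is a missense mutation.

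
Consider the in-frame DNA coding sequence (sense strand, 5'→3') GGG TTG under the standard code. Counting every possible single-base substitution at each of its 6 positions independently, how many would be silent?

Codon 1 (GGG, Gly): 3 synonymous substitutions.
Codon 2 (TTG, Leu): 2 synonymous substitutions.
Total: 3 + 2 = 5.

5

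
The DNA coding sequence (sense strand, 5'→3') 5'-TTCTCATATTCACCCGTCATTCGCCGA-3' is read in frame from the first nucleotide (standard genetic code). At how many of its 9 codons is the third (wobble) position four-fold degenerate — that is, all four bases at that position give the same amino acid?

6

Codon 1 TTC (Phe): third position 2-fold.
Codon 2 TCA (Ser): third position 4-fold.
Codon 3 TAT (Tyr): third position 2-fold.
Codon 4 TCA (Ser): third position 4-fold.
Codon 5 CCC (Pro): third position 4-fold.
Codon 6 GTC (Val): third position 4-fold.
Codon 7 ATT (Ile): third position 3-fold.
Codon 8 CGC (Arg): third position 4-fold.
Codon 9 CGA (Arg): third position 4-fold.
Four-fold degenerate third positions: 6.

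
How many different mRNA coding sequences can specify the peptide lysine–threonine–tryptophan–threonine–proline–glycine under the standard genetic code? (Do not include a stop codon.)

Lys: 2 codons.
Thr: 4 codons.
Trp: 1 codon.
Thr: 4 codons.
Pro: 4 codons.
Gly: 4 codons.
2 × 4 × 1 × 4 × 4 × 4 = 512.

512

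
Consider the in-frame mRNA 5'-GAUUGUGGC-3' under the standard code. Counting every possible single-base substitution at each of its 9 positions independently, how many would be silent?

5

Codon 1 (GAU, Asp): 1 synonymous substitution.
Codon 2 (UGU, Cys): 1 synonymous substitution.
Codon 3 (GGC, Gly): 3 synonymous substitutions.
Total: 1 + 1 + 3 = 5.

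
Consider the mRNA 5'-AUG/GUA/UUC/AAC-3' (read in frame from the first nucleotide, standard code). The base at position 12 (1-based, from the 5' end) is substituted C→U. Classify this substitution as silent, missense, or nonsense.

Position 12 falls in codon 4: AAC → Asn.
After the substitution the codon is AAU → Asn.
Both encode Asn, so the change is synonymous.

silent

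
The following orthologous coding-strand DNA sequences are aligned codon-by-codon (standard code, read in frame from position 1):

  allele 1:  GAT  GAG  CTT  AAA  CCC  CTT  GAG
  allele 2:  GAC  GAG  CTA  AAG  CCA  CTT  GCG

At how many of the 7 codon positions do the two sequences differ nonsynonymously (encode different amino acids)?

Codon 1: GAT Asp / GAC Asp — synonymous.
Codon 2: GAG Glu / GAG Glu — identical.
Codon 3: CTT Leu / CTA Leu — synonymous.
Codon 4: AAA Lys / AAG Lys — synonymous.
Codon 5: CCC Pro / CCA Pro — synonymous.
Codon 6: CTT Leu / CTT Leu — identical.
Codon 7: GAG Glu / GCG Ala — nonsynonymous.
Nonsynonymous differences: 1.

1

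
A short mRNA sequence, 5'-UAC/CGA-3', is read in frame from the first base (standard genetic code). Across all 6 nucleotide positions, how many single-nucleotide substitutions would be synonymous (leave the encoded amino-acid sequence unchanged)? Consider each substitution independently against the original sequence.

5

Codon 1 (UAC, Tyr): 1 synonymous substitution.
Codon 2 (CGA, Arg): 4 synonymous substitutions.
Total: 1 + 4 = 5.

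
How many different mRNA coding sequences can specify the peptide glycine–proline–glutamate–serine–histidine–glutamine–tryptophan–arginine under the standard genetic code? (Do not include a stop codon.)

Gly: 4 codons.
Pro: 4 codons.
Glu: 2 codons.
Ser: 6 codons.
His: 2 codons.
Gln: 2 codons.
Trp: 1 codon.
Arg: 6 codons.
4 × 4 × 2 × 6 × 2 × 2 × 1 × 6 = 4608.

4608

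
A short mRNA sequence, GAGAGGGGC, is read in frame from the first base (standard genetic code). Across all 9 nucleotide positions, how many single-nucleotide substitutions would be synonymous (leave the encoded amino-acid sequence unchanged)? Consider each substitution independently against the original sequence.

6

Codon 1 (GAG, Glu): 1 synonymous substitution.
Codon 2 (AGG, Arg): 2 synonymous substitutions.
Codon 3 (GGC, Gly): 3 synonymous substitutions.
Total: 1 + 2 + 3 = 6.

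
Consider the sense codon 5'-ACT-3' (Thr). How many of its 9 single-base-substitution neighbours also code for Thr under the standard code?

3

Position 1: none → 0 synonymous.
Position 2: none → 0 synonymous.
Position 3: ACC, ACA, ACG → 3 synonymous.
Total: 0 + 0 + 3 = 3.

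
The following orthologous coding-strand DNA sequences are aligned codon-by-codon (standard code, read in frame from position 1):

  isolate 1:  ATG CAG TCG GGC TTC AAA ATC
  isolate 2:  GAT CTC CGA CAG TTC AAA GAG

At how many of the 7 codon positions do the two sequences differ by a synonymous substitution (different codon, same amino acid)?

Codon 1: ATG Met / GAT Asp — nonsynonymous.
Codon 2: CAG Gln / CTC Leu — nonsynonymous.
Codon 3: TCG Ser / CGA Arg — nonsynonymous.
Codon 4: GGC Gly / CAG Gln — nonsynonymous.
Codon 5: TTC Phe / TTC Phe — identical.
Codon 6: AAA Lys / AAA Lys — identical.
Codon 7: ATC Ile / GAG Glu — nonsynonymous.
Synonymous differences: 0.

0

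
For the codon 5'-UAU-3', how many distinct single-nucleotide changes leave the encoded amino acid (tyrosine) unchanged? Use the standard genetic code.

Position 1: none → 0 synonymous.
Position 2: none → 0 synonymous.
Position 3: UAC → 1 synonymous.
Total: 0 + 0 + 1 = 1.

1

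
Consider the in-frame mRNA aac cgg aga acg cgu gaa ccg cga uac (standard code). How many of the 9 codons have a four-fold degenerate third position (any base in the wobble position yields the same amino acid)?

5

Codon 1 AAC (Asn): third position 2-fold.
Codon 2 CGG (Arg): third position 4-fold.
Codon 3 AGA (Arg): third position 2-fold.
Codon 4 ACG (Thr): third position 4-fold.
Codon 5 CGU (Arg): third position 4-fold.
Codon 6 GAA (Glu): third position 2-fold.
Codon 7 CCG (Pro): third position 4-fold.
Codon 8 CGA (Arg): third position 4-fold.
Codon 9 UAC (Tyr): third position 2-fold.
Four-fold degenerate third positions: 5.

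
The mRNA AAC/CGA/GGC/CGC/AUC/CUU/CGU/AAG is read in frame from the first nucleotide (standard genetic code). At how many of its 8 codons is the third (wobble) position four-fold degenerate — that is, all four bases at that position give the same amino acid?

5

Codon 1 AAC (Asn): third position 2-fold.
Codon 2 CGA (Arg): third position 4-fold.
Codon 3 GGC (Gly): third position 4-fold.
Codon 4 CGC (Arg): third position 4-fold.
Codon 5 AUC (Ile): third position 3-fold.
Codon 6 CUU (Leu): third position 4-fold.
Codon 7 CGU (Arg): third position 4-fold.
Codon 8 AAG (Lys): third position 2-fold.
Four-fold degenerate third positions: 5.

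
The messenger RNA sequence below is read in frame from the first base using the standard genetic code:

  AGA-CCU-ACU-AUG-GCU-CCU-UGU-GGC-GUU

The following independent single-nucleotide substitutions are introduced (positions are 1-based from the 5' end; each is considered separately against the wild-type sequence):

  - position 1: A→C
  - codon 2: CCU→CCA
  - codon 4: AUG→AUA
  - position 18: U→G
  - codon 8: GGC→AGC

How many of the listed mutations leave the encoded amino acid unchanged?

Codon 1: AGA (Arg) → CGA (Arg) — synonymous.
Codon 2: CCU (Pro) → CCA (Pro) — synonymous.
Codon 4: AUG (Met) → AUA (Ile) — missense.
Codon 6: CCU (Pro) → CCG (Pro) — synonymous.
Codon 8: GGC (Gly) → AGC (Ser) — missense.
Synonymous: 3 of 5.

3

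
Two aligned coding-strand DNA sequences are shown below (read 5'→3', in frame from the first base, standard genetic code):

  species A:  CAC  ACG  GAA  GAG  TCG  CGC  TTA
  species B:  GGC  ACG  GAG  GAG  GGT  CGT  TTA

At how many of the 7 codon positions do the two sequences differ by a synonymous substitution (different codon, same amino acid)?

2

Codon 1: CAC His / GGC Gly — nonsynonymous.
Codon 2: ACG Thr / ACG Thr — identical.
Codon 3: GAA Glu / GAG Glu — synonymous.
Codon 4: GAG Glu / GAG Glu — identical.
Codon 5: TCG Ser / GGT Gly — nonsynonymous.
Codon 6: CGC Arg / CGT Arg — synonymous.
Codon 7: TTA Leu / TTA Leu — identical.
Synonymous differences: 2.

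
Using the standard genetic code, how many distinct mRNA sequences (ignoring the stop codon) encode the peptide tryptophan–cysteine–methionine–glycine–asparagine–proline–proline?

Trp: 1 codon.
Cys: 2 codons.
Met: 1 codon.
Gly: 4 codons.
Asn: 2 codons.
Pro: 4 codons.
Pro: 4 codons.
1 × 2 × 1 × 4 × 2 × 4 × 4 = 256.

256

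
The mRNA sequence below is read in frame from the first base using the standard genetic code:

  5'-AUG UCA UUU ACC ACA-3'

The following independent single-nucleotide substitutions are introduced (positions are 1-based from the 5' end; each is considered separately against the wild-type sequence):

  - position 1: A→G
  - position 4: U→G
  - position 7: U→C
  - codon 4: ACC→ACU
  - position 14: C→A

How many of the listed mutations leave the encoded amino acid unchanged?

1

Codon 1: AUG (Met) → GUG (Val) — missense.
Codon 2: UCA (Ser) → GCA (Ala) — missense.
Codon 3: UUU (Phe) → CUU (Leu) — missense.
Codon 4: ACC (Thr) → ACU (Thr) — synonymous.
Codon 5: ACA (Thr) → AAA (Lys) — missense.
Synonymous: 1 of 5.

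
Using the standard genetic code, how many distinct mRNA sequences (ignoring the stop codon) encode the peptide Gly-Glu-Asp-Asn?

32

Gly: 4 codons.
Glu: 2 codons.
Asp: 2 codons.
Asn: 2 codons.
4 × 2 × 2 × 2 = 32.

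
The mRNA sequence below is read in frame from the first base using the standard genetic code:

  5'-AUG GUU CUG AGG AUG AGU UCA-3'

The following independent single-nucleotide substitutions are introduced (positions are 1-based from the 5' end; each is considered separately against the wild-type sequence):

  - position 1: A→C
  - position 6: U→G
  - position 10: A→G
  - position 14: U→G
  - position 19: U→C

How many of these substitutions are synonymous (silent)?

1

Codon 1: AUG (Met) → CUG (Leu) — missense.
Codon 2: GUU (Val) → GUG (Val) — synonymous.
Codon 4: AGG (Arg) → GGG (Gly) — missense.
Codon 5: AUG (Met) → AGG (Arg) — missense.
Codon 7: UCA (Ser) → CCA (Pro) — missense.
Synonymous: 1 of 5.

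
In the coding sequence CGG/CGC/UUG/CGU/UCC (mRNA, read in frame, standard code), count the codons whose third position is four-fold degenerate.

4

Codon 1 CGG (Arg): third position 4-fold.
Codon 2 CGC (Arg): third position 4-fold.
Codon 3 UUG (Leu): third position 2-fold.
Codon 4 CGU (Arg): third position 4-fold.
Codon 5 UCC (Ser): third position 4-fold.
Four-fold degenerate third positions: 4.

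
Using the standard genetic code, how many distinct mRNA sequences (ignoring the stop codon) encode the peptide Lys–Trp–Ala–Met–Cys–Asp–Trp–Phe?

64

Lys: 2 codons.
Trp: 1 codon.
Ala: 4 codons.
Met: 1 codon.
Cys: 2 codons.
Asp: 2 codons.
Trp: 1 codon.
Phe: 2 codons.
2 × 1 × 4 × 1 × 2 × 2 × 1 × 2 = 64.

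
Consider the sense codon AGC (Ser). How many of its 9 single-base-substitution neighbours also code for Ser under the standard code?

1

Position 1: none → 0 synonymous.
Position 2: none → 0 synonymous.
Position 3: AGT → 1 synonymous.
Total: 0 + 0 + 1 = 1.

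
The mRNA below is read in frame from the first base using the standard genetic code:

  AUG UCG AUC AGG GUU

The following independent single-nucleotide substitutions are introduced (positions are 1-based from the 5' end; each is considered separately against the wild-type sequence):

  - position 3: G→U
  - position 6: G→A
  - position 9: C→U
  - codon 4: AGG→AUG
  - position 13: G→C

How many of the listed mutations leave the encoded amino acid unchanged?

Codon 1: AUG (Met) → AUU (Ile) — missense.
Codon 2: UCG (Ser) → UCA (Ser) — synonymous.
Codon 3: AUC (Ile) → AUU (Ile) — synonymous.
Codon 4: AGG (Arg) → AUG (Met) — missense.
Codon 5: GUU (Val) → CUU (Leu) — missense.
Synonymous: 2 of 5.

2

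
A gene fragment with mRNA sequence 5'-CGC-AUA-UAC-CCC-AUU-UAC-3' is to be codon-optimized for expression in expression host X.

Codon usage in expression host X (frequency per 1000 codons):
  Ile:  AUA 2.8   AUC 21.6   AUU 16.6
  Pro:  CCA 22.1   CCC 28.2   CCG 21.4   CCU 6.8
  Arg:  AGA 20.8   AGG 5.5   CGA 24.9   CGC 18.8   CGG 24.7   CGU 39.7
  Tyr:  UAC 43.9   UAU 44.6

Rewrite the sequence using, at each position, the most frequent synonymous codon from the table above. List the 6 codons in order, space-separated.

Codon 1 (Arg): best is CGU at 39.7.
Codon 2 (Ile): best is AUC at 21.6.
Codon 3 (Tyr): best is UAU at 44.6.
Codon 4 (Pro): best is CCC at 28.2.
Codon 5 (Ile): best is AUC at 21.6.
Codon 6 (Tyr): best is UAU at 44.6.

CGU AUC UAU CCC AUC UAU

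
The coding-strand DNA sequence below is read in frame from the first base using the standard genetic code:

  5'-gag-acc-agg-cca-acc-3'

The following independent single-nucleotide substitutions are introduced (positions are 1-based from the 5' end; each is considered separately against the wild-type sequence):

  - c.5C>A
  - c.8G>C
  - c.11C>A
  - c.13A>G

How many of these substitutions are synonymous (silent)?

Codon 2: ACC (Thr) → AAC (Asn) — missense.
Codon 3: AGG (Arg) → ACG (Thr) — missense.
Codon 4: CCA (Pro) → CAA (Gln) — missense.
Codon 5: ACC (Thr) → GCC (Ala) — missense.
Synonymous: 0 of 4.

0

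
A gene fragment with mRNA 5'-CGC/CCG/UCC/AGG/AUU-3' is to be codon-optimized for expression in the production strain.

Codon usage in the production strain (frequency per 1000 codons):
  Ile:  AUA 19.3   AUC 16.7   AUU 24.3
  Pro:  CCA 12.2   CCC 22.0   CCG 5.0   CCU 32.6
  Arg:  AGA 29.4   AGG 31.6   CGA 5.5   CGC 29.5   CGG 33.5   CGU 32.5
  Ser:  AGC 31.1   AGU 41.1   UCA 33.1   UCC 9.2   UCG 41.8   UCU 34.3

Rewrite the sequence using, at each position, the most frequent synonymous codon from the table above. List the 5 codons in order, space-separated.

Codon 1 (Arg): best is CGG at 33.5.
Codon 2 (Pro): best is CCU at 32.6.
Codon 3 (Ser): best is UCG at 41.8.
Codon 4 (Arg): best is CGG at 33.5.
Codon 5 (Ile): best is AUU at 24.3.

CGG CCU UCG CGG AUU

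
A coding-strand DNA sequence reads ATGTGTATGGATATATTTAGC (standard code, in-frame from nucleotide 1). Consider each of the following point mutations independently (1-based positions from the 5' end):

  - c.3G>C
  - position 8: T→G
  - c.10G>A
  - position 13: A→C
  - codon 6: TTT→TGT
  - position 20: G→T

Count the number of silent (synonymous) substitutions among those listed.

0

Codon 1: ATG (Met) → ATC (Ile) — missense.
Codon 3: ATG (Met) → AGG (Arg) — missense.
Codon 4: GAT (Asp) → AAT (Asn) — missense.
Codon 5: ATA (Ile) → CTA (Leu) — missense.
Codon 6: TTT (Phe) → TGT (Cys) — missense.
Codon 7: AGC (Ser) → ATC (Ile) — missense.
Synonymous: 0 of 6.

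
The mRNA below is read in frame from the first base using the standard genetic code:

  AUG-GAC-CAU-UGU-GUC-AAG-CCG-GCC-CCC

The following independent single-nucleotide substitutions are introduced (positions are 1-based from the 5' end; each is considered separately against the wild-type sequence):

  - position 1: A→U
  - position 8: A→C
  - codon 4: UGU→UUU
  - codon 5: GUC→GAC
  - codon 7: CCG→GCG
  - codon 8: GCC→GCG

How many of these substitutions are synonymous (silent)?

1

Codon 1: AUG (Met) → UUG (Leu) — missense.
Codon 3: CAU (His) → CCU (Pro) — missense.
Codon 4: UGU (Cys) → UUU (Phe) — missense.
Codon 5: GUC (Val) → GAC (Asp) — missense.
Codon 7: CCG (Pro) → GCG (Ala) — missense.
Codon 8: GCC (Ala) → GCG (Ala) — synonymous.
Synonymous: 1 of 6.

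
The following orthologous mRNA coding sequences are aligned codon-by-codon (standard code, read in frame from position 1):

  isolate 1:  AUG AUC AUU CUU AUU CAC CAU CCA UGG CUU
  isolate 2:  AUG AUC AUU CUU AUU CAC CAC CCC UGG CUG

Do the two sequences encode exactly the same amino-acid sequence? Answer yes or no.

yes

Codon 1: AUG Met / AUG Met — identical.
Codon 2: AUC Ile / AUC Ile — identical.
Codon 3: AUU Ile / AUU Ile — identical.
Codon 4: CUU Leu / CUU Leu — identical.
Codon 5: AUU Ile / AUU Ile — identical.
Codon 6: CAC His / CAC His — identical.
Codon 7: CAU His / CAC His — synonymous.
Codon 8: CCA Pro / CCC Pro — synonymous.
Codon 9: UGG Trp / UGG Trp — identical.
Codon 10: CUU Leu / CUG Leu — synonymous.
Nonsynonymous differences: 0 → same protein.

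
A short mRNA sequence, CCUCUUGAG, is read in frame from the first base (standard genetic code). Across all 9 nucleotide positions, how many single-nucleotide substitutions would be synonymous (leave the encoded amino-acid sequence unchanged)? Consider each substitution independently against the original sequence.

7

Codon 1 (CCU, Pro): 3 synonymous substitutions.
Codon 2 (CUU, Leu): 3 synonymous substitutions.
Codon 3 (GAG, Glu): 1 synonymous substitution.
Total: 3 + 3 + 1 = 7.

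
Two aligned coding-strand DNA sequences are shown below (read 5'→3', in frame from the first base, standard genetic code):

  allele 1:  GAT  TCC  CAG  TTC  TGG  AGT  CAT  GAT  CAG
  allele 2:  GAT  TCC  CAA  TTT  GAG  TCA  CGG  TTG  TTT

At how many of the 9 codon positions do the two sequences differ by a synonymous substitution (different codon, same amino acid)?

3

Codon 1: GAT Asp / GAT Asp — identical.
Codon 2: TCC Ser / TCC Ser — identical.
Codon 3: CAG Gln / CAA Gln — synonymous.
Codon 4: TTC Phe / TTT Phe — synonymous.
Codon 5: TGG Trp / GAG Glu — nonsynonymous.
Codon 6: AGT Ser / TCA Ser — synonymous.
Codon 7: CAT His / CGG Arg — nonsynonymous.
Codon 8: GAT Asp / TTG Leu — nonsynonymous.
Codon 9: CAG Gln / TTT Phe — nonsynonymous.
Synonymous differences: 3.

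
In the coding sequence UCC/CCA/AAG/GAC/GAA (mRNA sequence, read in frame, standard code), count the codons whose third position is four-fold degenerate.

Codon 1 UCC (Ser): third position 4-fold.
Codon 2 CCA (Pro): third position 4-fold.
Codon 3 AAG (Lys): third position 2-fold.
Codon 4 GAC (Asp): third position 2-fold.
Codon 5 GAA (Glu): third position 2-fold.
Four-fold degenerate third positions: 2.

2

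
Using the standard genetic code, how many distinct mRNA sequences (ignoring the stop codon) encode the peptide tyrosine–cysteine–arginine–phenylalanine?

48

Tyr: 2 codons.
Cys: 2 codons.
Arg: 6 codons.
Phe: 2 codons.
2 × 2 × 6 × 2 = 48.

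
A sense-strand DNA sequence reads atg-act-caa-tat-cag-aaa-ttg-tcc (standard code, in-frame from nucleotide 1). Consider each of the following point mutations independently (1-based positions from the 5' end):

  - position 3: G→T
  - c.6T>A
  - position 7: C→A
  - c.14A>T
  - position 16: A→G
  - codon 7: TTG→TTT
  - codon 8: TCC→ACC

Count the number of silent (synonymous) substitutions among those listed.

Codon 1: ATG (Met) → ATT (Ile) — missense.
Codon 2: ACT (Thr) → ACA (Thr) — synonymous.
Codon 3: CAA (Gln) → AAA (Lys) — missense.
Codon 5: CAG (Gln) → CTG (Leu) — missense.
Codon 6: AAA (Lys) → GAA (Glu) — missense.
Codon 7: TTG (Leu) → TTT (Phe) — missense.
Codon 8: TCC (Ser) → ACC (Thr) — missense.
Synonymous: 1 of 7.

1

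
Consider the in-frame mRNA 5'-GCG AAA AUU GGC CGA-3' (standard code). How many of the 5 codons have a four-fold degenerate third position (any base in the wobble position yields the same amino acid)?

3

Codon 1 GCG (Ala): third position 4-fold.
Codon 2 AAA (Lys): third position 2-fold.
Codon 3 AUU (Ile): third position 3-fold.
Codon 4 GGC (Gly): third position 4-fold.
Codon 5 CGA (Arg): third position 4-fold.
Four-fold degenerate third positions: 3.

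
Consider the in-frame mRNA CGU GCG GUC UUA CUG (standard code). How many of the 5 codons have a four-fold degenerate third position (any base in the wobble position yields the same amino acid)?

4

Codon 1 CGU (Arg): third position 4-fold.
Codon 2 GCG (Ala): third position 4-fold.
Codon 3 GUC (Val): third position 4-fold.
Codon 4 UUA (Leu): third position 2-fold.
Codon 5 CUG (Leu): third position 4-fold.
Four-fold degenerate third positions: 4.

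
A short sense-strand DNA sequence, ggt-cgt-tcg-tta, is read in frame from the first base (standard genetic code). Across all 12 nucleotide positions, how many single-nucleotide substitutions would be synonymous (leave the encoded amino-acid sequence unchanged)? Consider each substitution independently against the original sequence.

Codon 1 (GGT, Gly): 3 synonymous substitutions.
Codon 2 (CGT, Arg): 3 synonymous substitutions.
Codon 3 (TCG, Ser): 3 synonymous substitutions.
Codon 4 (TTA, Leu): 2 synonymous substitutions.
Total: 3 + 3 + 3 + 2 = 11.

11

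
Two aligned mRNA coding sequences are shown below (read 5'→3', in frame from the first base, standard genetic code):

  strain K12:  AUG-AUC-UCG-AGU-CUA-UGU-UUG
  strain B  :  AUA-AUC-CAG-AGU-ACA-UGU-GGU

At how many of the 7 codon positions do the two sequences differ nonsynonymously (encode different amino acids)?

Codon 1: AUG Met / AUA Ile — nonsynonymous.
Codon 2: AUC Ile / AUC Ile — identical.
Codon 3: UCG Ser / CAG Gln — nonsynonymous.
Codon 4: AGU Ser / AGU Ser — identical.
Codon 5: CUA Leu / ACA Thr — nonsynonymous.
Codon 6: UGU Cys / UGU Cys — identical.
Codon 7: UUG Leu / GGU Gly — nonsynonymous.
Nonsynonymous differences: 4.

4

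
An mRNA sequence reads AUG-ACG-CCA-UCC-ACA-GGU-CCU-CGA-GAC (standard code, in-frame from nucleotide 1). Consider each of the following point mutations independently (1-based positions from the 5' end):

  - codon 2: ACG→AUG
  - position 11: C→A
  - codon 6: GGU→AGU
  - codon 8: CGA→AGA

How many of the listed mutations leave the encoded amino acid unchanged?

1

Codon 2: ACG (Thr) → AUG (Met) — missense.
Codon 4: UCC (Ser) → UAC (Tyr) — missense.
Codon 6: GGU (Gly) → AGU (Ser) — missense.
Codon 8: CGA (Arg) → AGA (Arg) — synonymous.
Synonymous: 1 of 4.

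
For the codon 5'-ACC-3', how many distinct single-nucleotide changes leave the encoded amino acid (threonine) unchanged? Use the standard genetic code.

3

Position 1: none → 0 synonymous.
Position 2: none → 0 synonymous.
Position 3: ACU, ACA, ACG → 3 synonymous.
Total: 0 + 0 + 3 = 3.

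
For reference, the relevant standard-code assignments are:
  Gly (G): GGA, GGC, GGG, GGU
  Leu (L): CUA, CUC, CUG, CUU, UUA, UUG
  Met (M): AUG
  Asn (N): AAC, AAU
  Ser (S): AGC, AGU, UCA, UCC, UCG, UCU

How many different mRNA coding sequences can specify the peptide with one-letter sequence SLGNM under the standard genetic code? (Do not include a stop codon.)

288

Ser: 6 codons.
Leu: 6 codons.
Gly: 4 codons.
Asn: 2 codons.
Met: 1 codon.
6 × 6 × 4 × 2 × 1 = 288.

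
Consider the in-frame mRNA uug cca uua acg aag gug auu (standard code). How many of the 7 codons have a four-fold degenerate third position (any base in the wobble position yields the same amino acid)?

Codon 1 UUG (Leu): third position 2-fold.
Codon 2 CCA (Pro): third position 4-fold.
Codon 3 UUA (Leu): third position 2-fold.
Codon 4 ACG (Thr): third position 4-fold.
Codon 5 AAG (Lys): third position 2-fold.
Codon 6 GUG (Val): third position 4-fold.
Codon 7 AUU (Ile): third position 3-fold.
Four-fold degenerate third positions: 3.

3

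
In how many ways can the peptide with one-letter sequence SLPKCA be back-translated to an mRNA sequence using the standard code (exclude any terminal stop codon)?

Ser: 6 codons.
Leu: 6 codons.
Pro: 4 codons.
Lys: 2 codons.
Cys: 2 codons.
Ala: 4 codons.
6 × 6 × 4 × 2 × 2 × 4 = 2304.

2304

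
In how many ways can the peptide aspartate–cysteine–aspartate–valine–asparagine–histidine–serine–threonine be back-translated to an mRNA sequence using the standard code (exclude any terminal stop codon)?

3072

Asp: 2 codons.
Cys: 2 codons.
Asp: 2 codons.
Val: 4 codons.
Asn: 2 codons.
His: 2 codons.
Ser: 6 codons.
Thr: 4 codons.
2 × 2 × 2 × 4 × 2 × 2 × 6 × 4 = 3072.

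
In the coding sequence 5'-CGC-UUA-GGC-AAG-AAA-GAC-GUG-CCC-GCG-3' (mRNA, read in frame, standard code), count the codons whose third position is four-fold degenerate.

5

Codon 1 CGC (Arg): third position 4-fold.
Codon 2 UUA (Leu): third position 2-fold.
Codon 3 GGC (Gly): third position 4-fold.
Codon 4 AAG (Lys): third position 2-fold.
Codon 5 AAA (Lys): third position 2-fold.
Codon 6 GAC (Asp): third position 2-fold.
Codon 7 GUG (Val): third position 4-fold.
Codon 8 CCC (Pro): third position 4-fold.
Codon 9 GCG (Ala): third position 4-fold.
Four-fold degenerate third positions: 5.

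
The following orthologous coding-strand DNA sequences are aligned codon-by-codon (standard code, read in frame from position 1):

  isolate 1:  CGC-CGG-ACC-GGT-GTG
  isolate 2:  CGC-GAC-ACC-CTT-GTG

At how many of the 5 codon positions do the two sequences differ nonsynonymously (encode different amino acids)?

2

Codon 1: CGC Arg / CGC Arg — identical.
Codon 2: CGG Arg / GAC Asp — nonsynonymous.
Codon 3: ACC Thr / ACC Thr — identical.
Codon 4: GGT Gly / CTT Leu — nonsynonymous.
Codon 5: GTG Val / GTG Val — identical.
Nonsynonymous differences: 2.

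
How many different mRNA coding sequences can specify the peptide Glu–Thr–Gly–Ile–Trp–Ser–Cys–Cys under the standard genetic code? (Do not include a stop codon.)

Glu: 2 codons.
Thr: 4 codons.
Gly: 4 codons.
Ile: 3 codons.
Trp: 1 codon.
Ser: 6 codons.
Cys: 2 codons.
Cys: 2 codons.
2 × 4 × 4 × 3 × 1 × 6 × 2 × 2 = 2304.

2304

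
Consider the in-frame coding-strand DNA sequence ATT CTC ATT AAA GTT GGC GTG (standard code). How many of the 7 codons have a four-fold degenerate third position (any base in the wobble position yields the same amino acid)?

Codon 1 ATT (Ile): third position 3-fold.
Codon 2 CTC (Leu): third position 4-fold.
Codon 3 ATT (Ile): third position 3-fold.
Codon 4 AAA (Lys): third position 2-fold.
Codon 5 GTT (Val): third position 4-fold.
Codon 6 GGC (Gly): third position 4-fold.
Codon 7 GTG (Val): third position 4-fold.
Four-fold degenerate third positions: 4.

4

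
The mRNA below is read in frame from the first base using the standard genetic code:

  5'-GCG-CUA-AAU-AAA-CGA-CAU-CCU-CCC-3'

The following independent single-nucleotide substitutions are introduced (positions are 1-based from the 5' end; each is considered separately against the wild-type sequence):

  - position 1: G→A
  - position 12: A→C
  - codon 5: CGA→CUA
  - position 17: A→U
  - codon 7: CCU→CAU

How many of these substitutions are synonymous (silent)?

0

Codon 1: GCG (Ala) → ACG (Thr) — missense.
Codon 4: AAA (Lys) → AAC (Asn) — missense.
Codon 5: CGA (Arg) → CUA (Leu) — missense.
Codon 6: CAU (His) → CUU (Leu) — missense.
Codon 7: CCU (Pro) → CAU (His) — missense.
Synonymous: 0 of 5.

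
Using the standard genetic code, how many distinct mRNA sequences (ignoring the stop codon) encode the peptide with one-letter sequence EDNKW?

16

Glu: 2 codons.
Asp: 2 codons.
Asn: 2 codons.
Lys: 2 codons.
Trp: 1 codon.
2 × 2 × 2 × 2 × 1 = 16.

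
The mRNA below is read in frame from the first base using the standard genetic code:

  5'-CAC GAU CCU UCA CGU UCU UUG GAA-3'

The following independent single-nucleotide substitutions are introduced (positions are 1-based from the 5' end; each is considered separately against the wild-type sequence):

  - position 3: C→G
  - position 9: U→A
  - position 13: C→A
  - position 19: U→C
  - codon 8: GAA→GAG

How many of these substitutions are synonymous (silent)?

3

Codon 1: CAC (His) → CAG (Gln) — missense.
Codon 3: CCU (Pro) → CCA (Pro) — synonymous.
Codon 5: CGU (Arg) → AGU (Ser) — missense.
Codon 7: UUG (Leu) → CUG (Leu) — synonymous.
Codon 8: GAA (Glu) → GAG (Glu) — synonymous.
Synonymous: 3 of 5.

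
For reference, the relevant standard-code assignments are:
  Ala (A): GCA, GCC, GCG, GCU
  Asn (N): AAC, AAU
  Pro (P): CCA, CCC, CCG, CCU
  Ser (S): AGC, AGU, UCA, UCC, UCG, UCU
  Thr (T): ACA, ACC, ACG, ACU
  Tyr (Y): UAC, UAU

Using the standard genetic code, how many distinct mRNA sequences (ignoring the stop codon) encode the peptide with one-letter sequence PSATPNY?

6144

Pro: 4 codons.
Ser: 6 codons.
Ala: 4 codons.
Thr: 4 codons.
Pro: 4 codons.
Asn: 2 codons.
Tyr: 2 codons.
4 × 6 × 4 × 4 × 4 × 2 × 2 = 6144.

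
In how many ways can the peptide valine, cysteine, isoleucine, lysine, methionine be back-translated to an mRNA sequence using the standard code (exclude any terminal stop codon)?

Val: 4 codons.
Cys: 2 codons.
Ile: 3 codons.
Lys: 2 codons.
Met: 1 codon.
4 × 2 × 3 × 2 × 1 = 48.

48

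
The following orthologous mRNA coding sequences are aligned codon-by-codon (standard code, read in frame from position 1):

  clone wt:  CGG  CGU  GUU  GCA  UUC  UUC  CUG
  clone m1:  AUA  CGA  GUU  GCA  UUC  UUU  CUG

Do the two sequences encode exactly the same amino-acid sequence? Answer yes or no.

no

Codon 1: CGG Arg / AUA Ile — nonsynonymous.
Codon 2: CGU Arg / CGA Arg — synonymous.
Codon 3: GUU Val / GUU Val — identical.
Codon 4: GCA Ala / GCA Ala — identical.
Codon 5: UUC Phe / UUC Phe — identical.
Codon 6: UUC Phe / UUU Phe — synonymous.
Codon 7: CUG Leu / CUG Leu — identical.
Nonsynonymous differences: 1 → different protein.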